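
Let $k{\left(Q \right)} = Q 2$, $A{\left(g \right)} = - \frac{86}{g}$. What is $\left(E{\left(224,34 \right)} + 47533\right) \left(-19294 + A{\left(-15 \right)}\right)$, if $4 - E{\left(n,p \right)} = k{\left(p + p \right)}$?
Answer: $- \frac{13714246924}{15} \approx -9.1428 \cdot 10^{8}$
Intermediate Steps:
$k{\left(Q \right)} = 2 Q$
$E{\left(n,p \right)} = 4 - 4 p$ ($E{\left(n,p \right)} = 4 - 2 \left(p + p\right) = 4 - 2 \cdot 2 p = 4 - 4 p$)
$\left(E{\left(224,34 \right)} + 47533\right) \left(-19294 + A{\left(-15 \right)}\right) = \left(\left(4 - 136\right) + 47533\right) \left(-19294 - \frac{86}{-15}\right) = \left(\left(4 - 136\right) + 47533\right) \left(-19294 - - \frac{86}{15}\right) = \left(-132 + 47533\right) \left(-19294 + \frac{86}{15}\right) = 47401 \left(- \frac{289324}{15}\right) = - \frac{13714246924}{15}$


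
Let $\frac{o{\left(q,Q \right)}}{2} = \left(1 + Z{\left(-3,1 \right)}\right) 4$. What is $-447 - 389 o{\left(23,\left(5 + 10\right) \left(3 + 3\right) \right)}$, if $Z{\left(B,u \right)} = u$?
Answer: $-6671$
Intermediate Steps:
$o{\left(q,Q \right)} = 16$ ($o{\left(q,Q \right)} = 2 \left(1 + 1\right) 4 = 2 \cdot 2 \cdot 4 = 2 \cdot 8 = 16$)
$-447 - 389 o{\left(23,\left(5 + 10\right) \left(3 + 3\right) \right)} = -447 - 6224 = -6671$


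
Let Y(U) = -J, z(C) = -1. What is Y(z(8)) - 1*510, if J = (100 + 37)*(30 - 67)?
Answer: 4559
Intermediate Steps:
J = -5069 (J = 137*(-37) = -5069)
Y(U) = 5069 (Y(U) = -1*(-5069) = 5069)
Y(z(8)) - 1*510 = 5069 - 1*510 = 5069 - 510 = 4559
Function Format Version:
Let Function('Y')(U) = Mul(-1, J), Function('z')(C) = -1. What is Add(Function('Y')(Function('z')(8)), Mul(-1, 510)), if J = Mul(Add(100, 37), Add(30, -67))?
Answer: 4559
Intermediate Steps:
J = -5069 (J = Mul(137, -37) = -5069)
Function('Y')(U) = 5069 (Function('Y')(U) = Mul(-1, -5069) = 5069)
Add(Function('Y')(Function('z')(8)), Mul(-1, 510)) = Add(5069, Mul(-1, 510)) = Add(5069, -510) = 4559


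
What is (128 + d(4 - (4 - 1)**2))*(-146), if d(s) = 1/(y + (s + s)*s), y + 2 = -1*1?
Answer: -878482/47 ≈ -18691.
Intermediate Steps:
y = -3 (y = -2 - 1*1 = -2 - 1 = -3)
d(s) = 1/(-3 + 2*s**2) (d(s) = 1/(-3 + (s + s)*s) = 1/(-3 + (2*s)*s) = 1/(-3 + 2*s**2))
(128 + d(4 - (4 - 1)**2))*(-146) = (128 + 1/(-3 + 2*(4 - (4 - 1)**2)**2))*(-146) = (128 + 1/(-3 + 2*(4 - 1*3**2)**2))*(-146) = (128 + 1/(-3 + 2*(4 - 1*9)**2))*(-146) = (128 + 1/(-3 + 2*(4 - 9)**2))*(-146) = (128 + 1/(-3 + 2*(-5)**2))*(-146) = (128 + 1/(-3 + 2*25))*(-146) = (128 + 1/(-3 + 50))*(-146) = (128 + 1/47)*(-146) = (6017/47)*(-146) = -878482/47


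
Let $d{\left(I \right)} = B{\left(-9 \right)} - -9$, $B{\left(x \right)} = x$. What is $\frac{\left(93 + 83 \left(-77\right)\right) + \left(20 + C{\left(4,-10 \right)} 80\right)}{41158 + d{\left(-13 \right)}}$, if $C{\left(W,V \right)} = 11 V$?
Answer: $- \frac{7539}{20579} \approx -0.36634$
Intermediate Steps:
$d{\left(I \right)} = 0$ ($d{\left(I \right)} = -9 - -9 = -9 + 9 = 0$)
$\frac{\left(93 + 83 \left(-77\right)\right) + \left(20 + C{\left(4,-10 \right)} 80\right)}{41158 + d{\left(-13 \right)}} = \frac{\left(93 + 83 \left(-77\right)\right) + \left(20 + 11 \left(-10\right) 80\right)}{41158 + 0} = \frac{\left(93 - 6391\right) + \left(20 - 8800\right)}{41158} = \left(-6298 + \left(20 - 8800\right)\right) \frac{1}{41158} = \left(-6298 - 8780\right) \frac{1}{41158} = \left(-15078\right) \frac{1}{41158} = - \frac{7539}{20579}$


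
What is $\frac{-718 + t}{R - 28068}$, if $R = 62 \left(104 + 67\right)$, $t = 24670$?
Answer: $- \frac{3992}{2911} \approx -1.3713$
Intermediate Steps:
$R = 10602$ ($R = 62 \cdot 171 = 10602$)
$\frac{-718 + t}{R - 28068} = \frac{-718 + 24670}{10602 - 28068} = \frac{23952}{-17466} = 23952 \left(- \frac{1}{17466}\right) = - \frac{3992}{2911}$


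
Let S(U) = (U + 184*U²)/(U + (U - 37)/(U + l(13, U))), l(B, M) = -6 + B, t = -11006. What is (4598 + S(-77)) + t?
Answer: -55084369/2638 ≈ -20881.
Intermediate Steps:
S(U) = (U + 184*U²)/(U + (-37 + U)/(7 + U)) (S(U) = (U + 184*U²)/(U + (U - 37)/(U + (-6 + 13))) = (U + 184*U²)/(U + (-37 + U)/(U + 7)) = (U + 184*U²)/(U + (-37 + U)/(7 + U)))
(4598 + S(-77)) + t = (4598 - 77*(7 + 184*(-77)² + 1289*(-77))/(-37 + (-77)² + 8*(-77))) - 11006 = (4598 - 77*(7 + 184*5929 - 99253)/(-37 + 5929 - 616)) - 11006 = (4598 - 77*(7 + 1090936 - 99253)/5276) - 11006 = (4598 - 77*1/5276*991690) - 11006 = (4598 - 38180065/2638) - 11006 = -26050541/2638 - 11006 = -55084369/2638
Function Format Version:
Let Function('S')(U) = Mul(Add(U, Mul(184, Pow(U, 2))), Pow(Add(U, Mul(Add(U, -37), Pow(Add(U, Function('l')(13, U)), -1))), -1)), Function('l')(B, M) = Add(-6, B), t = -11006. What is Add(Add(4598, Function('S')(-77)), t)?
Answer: Rational(-55084369, 2638) ≈ -20881.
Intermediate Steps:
Function('S')(U) = Mul(Pow(Add(U, Mul(Pow(Add(7, U), -1), Add(-37, U))), -1), Add(U, Mul(184, Pow(U, 2)))) (Function('S')(U) = Mul(Add(U, Mul(184, Pow(U, 2))), Pow(Add(U, Mul(Add(U, -37), Pow(Add(U, Add(-6, 13)), -1))), -1)) = Mul(Add(U, Mul(184, Pow(U, 2))), Pow(Add(U, Mul(Add(-37, U), Pow(Add(U, 7), -1))), -1)) = Mul(Add(U, Mul(184, Pow(U, 2))), Pow(Add(U, Mul(Add(-37, U), Pow(Add(7, U), -1))), -1)) = Mul(Add(U, Mul(184, Pow(U, 2))), Pow(Add(U, Mul(Pow(Add(7, U), -1), Add(-37, U))), -1)) = Mul(Pow(Add(U, Mul(Pow(Add(7, U), -1), Add(-37, U))), -1), Add(U, Mul(184, Pow(U, 2)))))
Add(Add(4598, Function('S')(-77)), t) = Add(Add(4598, Mul(-77, Pow(Add(-37, Pow(-77, 2), Mul(8, -77)), -1), Add(7, Mul(184, Pow(-77, 2)), Mul(1289, -77)))), -11006) = Add(Add(4598, Mul(-77, Pow(Add(-37, 5929, -616), -1), Add(7, Mul(184, 5929), -99253))), -11006) = Add(Add(4598, Mul(-77, Pow(5276, -1), Add(7, 1090936, -99253))), -11006) = Add(Add(4598, Mul(-77, Rational(1, 5276), 991690)), -11006) = Add(Add(4598, Rational(-38180065, 2638)), -11006) = Add(Rational(-26050541, 2638), -11006) = Rational(-55084369, 2638)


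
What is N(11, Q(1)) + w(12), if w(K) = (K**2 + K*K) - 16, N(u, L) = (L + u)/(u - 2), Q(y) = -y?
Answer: 2458/9 ≈ 273.11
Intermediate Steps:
N(u, L) = (L + u)/(-2 + u)
w(K) = -16 + 2*K**2 (w(K) = (K**2 + K**2) - 16 = 2*K**2 - 16 = -16 + 2*K**2)
N(11, Q(1)) + w(12) = (-1*1 + 11)/(-2 + 11) + (-16 + 2*12**2) = (-1 + 11)/9 + (-16 + 2*144) = (1/9)*10 + (-16 + 288) = 10/9 + 272 = 2458/9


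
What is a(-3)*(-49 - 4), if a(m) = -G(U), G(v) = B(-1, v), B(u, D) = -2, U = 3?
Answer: -106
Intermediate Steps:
G(v) = -2
a(m) = 2 (a(m) = -1*(-2) = 2)
a(-3)*(-49 - 4) = 2*(-49 - 4) = 2*(-53) = -106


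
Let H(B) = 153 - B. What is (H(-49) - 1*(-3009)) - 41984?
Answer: -38773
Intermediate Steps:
(H(-49) - 1*(-3009)) - 41984 = ((153 - 1*(-49)) - 1*(-3009)) - 41984 = ((153 + 49) + 3009) - 41984 = (202 + 3009) - 41984 = 3211 - 41984 = -38773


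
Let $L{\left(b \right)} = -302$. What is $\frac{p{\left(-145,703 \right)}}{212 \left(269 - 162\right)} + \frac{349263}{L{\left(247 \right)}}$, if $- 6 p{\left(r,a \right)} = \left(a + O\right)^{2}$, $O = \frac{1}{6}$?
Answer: $- \frac{5684353897}{4899744} \approx -1160.1$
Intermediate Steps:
$O = \frac{1}{6} \approx 0.16667$
$p{\left(r,a \right)} = - \frac{\left(\frac{1}{6} + a\right)^{2}}{6}$ ($p{\left(r,a \right)} = - \frac{\left(a + \frac{1}{6}\right)^{2}}{6} = - \frac{\left(\frac{1}{6} + a\right)^{2}}{6}$)
$\frac{p{\left(-145,703 \right)}}{212 \left(269 - 162\right)} + \frac{349263}{L{\left(247 \right)}} = \frac{\left(- \frac{1}{216}\right) \left(1 + 6 \cdot 703\right)^{2}}{212 \left(269 - 162\right)} + \frac{349263}{-302} = \frac{\left(- \frac{1}{216}\right) \left(1 + 4218\right)^{2}}{212 \cdot 107} + 349263 \left(- \frac{1}{302}\right) = \frac{\left(- \frac{1}{216}\right) 4219^{2}}{22684} - \frac{2313}{2} = \left(- \frac{1}{216}\right) 17799961 \cdot \frac{1}{22684} - \frac{2313}{2} = \left(- \frac{17799961}{216}\right) \frac{1}{22684} - \frac{2313}{2} = - \frac{17799961}{4899744} - \frac{2313}{2} = - \frac{5684353897}{4899744}$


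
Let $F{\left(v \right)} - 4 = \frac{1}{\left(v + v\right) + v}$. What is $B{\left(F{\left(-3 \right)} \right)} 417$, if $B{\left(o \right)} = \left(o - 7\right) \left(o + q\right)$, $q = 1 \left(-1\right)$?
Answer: $- \frac{101192}{27} \approx -3747.9$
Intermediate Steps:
$q = -1$
$F{\left(v \right)} = 4 + \frac{1}{3 v}$ ($F{\left(v \right)} = 4 + \frac{1}{\left(v + v\right) + v} = 4 + \frac{1}{2 v + v} = 4 + \frac{1}{3 v}$)
$B{\left(o \right)} = \left(-1 + o\right) \left(-7 + o\right)$ ($B{\left(o \right)} = \left(o - 7\right) \left(o - 1\right) = \left(-7 + o\right) \left(-1 + o\right) = \left(-1 + o\right) \left(-7 + o\right)$)
$B{\left(F{\left(-3 \right)} \right)} 417 = \left(7 + \left(4 + \frac{1}{3 \left(-3\right)}\right)^{2} - 8 \left(4 + \frac{1}{3 \left(-3\right)}\right)\right) 417 = \left(7 + \left(4 + \frac{1}{3} \left(- \frac{1}{3}\right)\right)^{2} - 8 \left(4 + \frac{1}{3} \left(- \frac{1}{3}\right)\right)\right) 417 = \left(7 + \left(4 - \frac{1}{9}\right)^{2} - 8 \left(4 - \frac{1}{9}\right)\right) 417 = \left(7 + \left(\frac{35}{9}\right)^{2} - \frac{280}{9}\right) 417 = \left(7 + \frac{1225}{81} - \frac{280}{9}\right) 417 = \left(- \frac{728}{81}\right) 417 = - \frac{101192}{27}$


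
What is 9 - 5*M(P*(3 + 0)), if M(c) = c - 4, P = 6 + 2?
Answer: -91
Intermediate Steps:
P = 8
M(c) = -4 + c
9 - 5*M(P*(3 + 0)) = 9 - 5*(-4 + 8*(3 + 0)) = 9 - 5*(-4 + 8*3) = 9 - 5*(-4 + 24) = 9 - 5*20 = 9 - 100 = -91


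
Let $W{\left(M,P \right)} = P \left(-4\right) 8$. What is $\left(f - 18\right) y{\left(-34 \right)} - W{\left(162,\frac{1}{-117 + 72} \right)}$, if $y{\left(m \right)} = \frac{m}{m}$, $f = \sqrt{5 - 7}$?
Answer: $- \frac{842}{45} + i \sqrt{2} \approx -18.711 + 1.4142 i$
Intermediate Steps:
$W{\left(M,P \right)} = - 32 P$ ($W{\left(M,P \right)} = - 4 P 8 = - 32 P$)
$f = i \sqrt{2}$ ($f = \sqrt{-2} = i \sqrt{2} \approx 1.4142 i$)
$y{\left(m \right)} = 1$
$\left(f - 18\right) y{\left(-34 \right)} - W{\left(162,\frac{1}{-117 + 72} \right)} = \left(i \sqrt{2} - 18\right) 1 - - \frac{32}{-117 + 72} = \left(-18 + i \sqrt{2}\right) 1 - - \frac{32}{-45} = \left(-18 + i \sqrt{2}\right) - \left(-32\right) \left(- \frac{1}{45}\right) = \left(-18 + i \sqrt{2}\right) - \frac{32}{45} = - \frac{842}{45} + i \sqrt{2}$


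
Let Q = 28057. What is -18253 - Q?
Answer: -46310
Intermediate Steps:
-18253 - Q = -18253 - 1*28057 = -18253 - 28057 = -46310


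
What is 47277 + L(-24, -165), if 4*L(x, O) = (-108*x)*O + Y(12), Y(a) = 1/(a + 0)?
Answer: -2862863/48 ≈ -59643.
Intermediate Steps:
Y(a) = 1/a
L(x, O) = 1/48 - 27*O*x (L(x, O) = ((-108*x)*O + 1/12)/4 = (-108*O*x + 1/12)/4 = (1/12 - 108*O*x)/4 = 1/48 - 27*O*x)
47277 + L(-24, -165) = 47277 + (1/48 - 27*(-165)*(-24)) = 47277 + (1/48 - 106920) = 47277 - 5132159/48 = -2862863/48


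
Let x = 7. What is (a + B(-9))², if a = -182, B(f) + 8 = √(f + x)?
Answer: (190 - I*√2)² ≈ 36098.0 - 537.4*I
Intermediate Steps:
B(f) = -8 + √(7 + f) (B(f) = -8 + √(f + 7) = -8 + √(7 + f))
(a + B(-9))² = (-182 + (-8 + √(7 - 9)))² = (-182 + (-8 + √(-2)))² = (-182 + (-8 + I*√2))² = (-190 + I*√2)²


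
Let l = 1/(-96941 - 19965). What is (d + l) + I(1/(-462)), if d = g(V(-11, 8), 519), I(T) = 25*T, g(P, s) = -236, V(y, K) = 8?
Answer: -3187354526/13502643 ≈ -236.05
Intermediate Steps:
l = -1/116906 (l = 1/(-116906) = -1/116906 ≈ -8.5539e-6)
d = -236
(d + l) + I(1/(-462)) = (-236 - 1/116906) + 25/(-462) = -27589817/116906 + 25*(-1/462) = -27589817/116906 - 25/462 = -3187354526/13502643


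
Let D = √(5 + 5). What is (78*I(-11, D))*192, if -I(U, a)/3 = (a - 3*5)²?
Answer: -10558080 + 1347840*√10 ≈ -6.2958e+6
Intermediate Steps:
D = √10 ≈ 3.1623
I(U, a) = -3*(-15 + a)² (I(U, a) = -3*(a - 3*5)² = -3*(a - 15)² = -3*(-15 + a)²)
(78*I(-11, D))*192 = (78*(-3*(-15 + √10)²))*192 = -234*(-15 + √10)²*192 = -44928*(-15 + √10)²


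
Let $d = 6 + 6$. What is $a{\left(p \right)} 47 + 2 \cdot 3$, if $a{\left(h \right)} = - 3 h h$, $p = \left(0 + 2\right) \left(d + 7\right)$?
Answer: $-203598$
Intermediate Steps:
$d = 12$
$p = 38$ ($p = \left(0 + 2\right) \left(12 + 7\right) = 2 \cdot 19 = 38$)
$a{\left(h \right)} = - 3 h^{2}$
$a{\left(p \right)} 47 + 2 \cdot 3 = - 3 \cdot 38^{2} \cdot 47 + 2 \cdot 3 = \left(-3\right) 1444 \cdot 47 + 6 = \left(-4332\right) 47 + 6 = -203604 + 6 = -203598$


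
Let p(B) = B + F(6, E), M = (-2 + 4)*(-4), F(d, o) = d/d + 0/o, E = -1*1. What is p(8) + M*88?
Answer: -695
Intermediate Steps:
E = -1
F(d, o) = 1 (F(d, o) = 1 + 0 = 1)
M = -8 (M = 2*(-4) = -8)
p(B) = 1 + B (p(B) = B + 1 = 1 + B)
p(8) + M*88 = (1 + 8) - 8*88 = 9 - 704 = -695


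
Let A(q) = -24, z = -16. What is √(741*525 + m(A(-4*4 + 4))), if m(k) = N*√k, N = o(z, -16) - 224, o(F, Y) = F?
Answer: √(389025 - 480*I*√6) ≈ 623.72 - 0.943*I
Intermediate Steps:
N = -240 (N = -16 - 224 = -240)
m(k) = -240*√k
√(741*525 + m(A(-4*4 + 4))) = √(741*525 - 480*I*√6) = √(389025 - 480*I*√6)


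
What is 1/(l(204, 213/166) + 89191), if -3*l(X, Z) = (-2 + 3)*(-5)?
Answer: 3/267578 ≈ 1.1212e-5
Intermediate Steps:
l(X, Z) = 5/3 (l(X, Z) = -(-2 + 3)*(-5)/3 = -(-5)/3 = -⅓*(-5) = 5/3)
1/(l(204, 213/166) + 89191) = 1/(5/3 + 89191) = 1/(267578/3) = 3/267578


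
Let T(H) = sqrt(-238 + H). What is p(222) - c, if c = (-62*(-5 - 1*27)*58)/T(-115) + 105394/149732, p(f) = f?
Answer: 16567555/74866 + 115072*I*sqrt(353)/353 ≈ 221.3 + 6124.7*I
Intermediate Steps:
c = 52697/74866 - 115072*I*sqrt(353)/353 (c = (-62*(-5 - 1*27)*58)/(sqrt(-238 - 115)) + 105394/149732 = (-62*(-5 - 27)*58)/(sqrt(-353)) + 105394*(1/149732) = (-62*(-32)*58)/((I*sqrt(353))) + 52697/74866 = (1984*58)*(-I*sqrt(353)/353) + 52697/74866 = 115072*(-I*sqrt(353)/353) + 52697/74866 = -115072*I*sqrt(353)/353 + 52697/74866 = 52697/74866 - 115072*I*sqrt(353)/353 ≈ 0.70388 - 6124.7*I)
p(222) - c = 222 - (52697/74866 - 115072*I*sqrt(353)/353) = 222 + (-52697/74866 + 115072*I*sqrt(353)/353) = 16567555/74866 + 115072*I*sqrt(353)/353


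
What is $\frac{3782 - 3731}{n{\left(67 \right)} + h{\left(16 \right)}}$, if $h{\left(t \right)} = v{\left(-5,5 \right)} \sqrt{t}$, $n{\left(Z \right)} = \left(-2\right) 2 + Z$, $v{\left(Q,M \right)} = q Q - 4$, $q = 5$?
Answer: $- \frac{51}{53} \approx -0.96226$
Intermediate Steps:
$v{\left(Q,M \right)} = -4 + 5 Q$ ($v{\left(Q,M \right)} = 5 Q - 4 = -4 + 5 Q$)
$n{\left(Z \right)} = -4 + Z$
$h{\left(t \right)} = - 29 \sqrt{t}$ ($h{\left(t \right)} = \left(-4 + 5 \left(-5\right)\right) \sqrt{t} = \left(-4 - 25\right) \sqrt{t} = - 29 \sqrt{t}$)
$\frac{3782 - 3731}{n{\left(67 \right)} + h{\left(16 \right)}} = \frac{3782 - 3731}{\left(-4 + 67\right) - 29 \sqrt{16}} = \frac{51}{63 - 116} = \frac{51}{-53} = 51 \left(- \frac{1}{53}\right) = - \frac{51}{53}$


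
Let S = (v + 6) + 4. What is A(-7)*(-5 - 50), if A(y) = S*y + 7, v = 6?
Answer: 5775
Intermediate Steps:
S = 16 (S = (6 + 6) + 4 = 12 + 4 = 16)
A(y) = 7 + 16*y (A(y) = 16*y + 7 = 7 + 16*y)
A(-7)*(-5 - 50) = (7 + 16*(-7))*(-5 - 50) = (7 - 112)*(-55) = -105*(-55) = 5775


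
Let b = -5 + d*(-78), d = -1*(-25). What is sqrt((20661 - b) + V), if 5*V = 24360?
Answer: 4*sqrt(1718) ≈ 165.80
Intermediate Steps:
d = 25
V = 4872 (V = (1/5)*24360 = 4872)
b = -1955 (b = -5 + 25*(-78) = -5 - 1950 = -1955)
sqrt((20661 - b) + V) = sqrt((20661 - 1*(-1955)) + 4872) = sqrt((20661 + 1955) + 4872) = sqrt(22616 + 4872) = sqrt(27488) = 4*sqrt(1718)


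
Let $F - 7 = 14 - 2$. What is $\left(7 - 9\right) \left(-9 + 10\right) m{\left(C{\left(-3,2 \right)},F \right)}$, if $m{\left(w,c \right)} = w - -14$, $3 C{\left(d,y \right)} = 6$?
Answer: $-32$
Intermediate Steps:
$C{\left(d,y \right)} = 2$ ($C{\left(d,y \right)} = \frac{1}{3} \cdot 6 = 2$)
$F = 19$ ($F = 7 + \left(14 - 2\right) = 7 + 12 = 19$)
$m{\left(w,c \right)} = 14 + w$ ($m{\left(w,c \right)} = w + 14 = 14 + w$)
$\left(7 - 9\right) \left(-9 + 10\right) m{\left(C{\left(-3,2 \right)},F \right)} = \left(7 - 9\right) \left(-9 + 10\right) \left(14 + 2\right) = \left(-2\right) 1 \cdot 16 = \left(-2\right) 16 = -32$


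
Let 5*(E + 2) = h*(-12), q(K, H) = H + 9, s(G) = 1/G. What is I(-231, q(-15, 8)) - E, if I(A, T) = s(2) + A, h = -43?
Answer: -3317/10 ≈ -331.70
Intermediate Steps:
q(K, H) = 9 + H
I(A, T) = ½ + A (I(A, T) = 1/2 + A = ½ + A)
E = 506/5 (E = -2 + (-43*(-12))/5 = -2 + (⅕)*516 = -2 + 516/5 = 506/5 ≈ 101.20)
I(-231, q(-15, 8)) - E = (½ - 231) - 1*506/5 = -461/2 - 506/5 = -3317/10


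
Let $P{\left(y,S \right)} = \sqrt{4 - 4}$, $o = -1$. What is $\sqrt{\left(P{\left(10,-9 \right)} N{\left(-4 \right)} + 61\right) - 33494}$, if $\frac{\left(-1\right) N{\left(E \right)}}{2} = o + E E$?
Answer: $i \sqrt{33433} \approx 182.85 i$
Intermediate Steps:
$N{\left(E \right)} = 2 - 2 E^{2}$ ($N{\left(E \right)} = - 2 \left(-1 + E E\right) = - 2 \left(-1 + E^{2}\right) = 2 - 2 E^{2}$)
$P{\left(y,S \right)} = 0$ ($P{\left(y,S \right)} = \sqrt{0} = 0$)
$\sqrt{\left(P{\left(10,-9 \right)} N{\left(-4 \right)} + 61\right) - 33494} = \sqrt{\left(0 \left(2 - 2 \left(-4\right)^{2}\right) + 61\right) - 33494} = \sqrt{\left(0 \left(2 - 32\right) + 61\right) - 33494} = \sqrt{\left(0 \left(-30\right) + 61\right) - 33494} = \sqrt{\left(0 + 61\right) - 33494} = \sqrt{61 - 33494} = \sqrt{-33433} = i \sqrt{33433}$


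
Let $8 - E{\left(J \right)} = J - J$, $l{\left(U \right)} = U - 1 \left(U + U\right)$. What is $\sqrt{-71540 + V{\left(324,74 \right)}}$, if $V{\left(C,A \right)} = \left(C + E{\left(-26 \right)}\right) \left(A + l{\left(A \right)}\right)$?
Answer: $14 i \sqrt{365} \approx 267.47 i$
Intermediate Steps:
$l{\left(U \right)} = - U$ ($l{\left(U \right)} = U - 1 \cdot 2 U = U - 2 U = - U$)
$E{\left(J \right)} = 8$ ($E{\left(J \right)} = 8 - \left(J - J\right) = 8 - 0 = 8 + 0 = 8$)
$V{\left(C,A \right)} = 0$ ($V{\left(C,A \right)} = \left(C + 8\right) \left(A - A\right) = \left(8 + C\right) 0 = 0$)
$\sqrt{-71540 + V{\left(324,74 \right)}} = \sqrt{-71540 + 0} = \sqrt{-71540} = 14 i \sqrt{365}$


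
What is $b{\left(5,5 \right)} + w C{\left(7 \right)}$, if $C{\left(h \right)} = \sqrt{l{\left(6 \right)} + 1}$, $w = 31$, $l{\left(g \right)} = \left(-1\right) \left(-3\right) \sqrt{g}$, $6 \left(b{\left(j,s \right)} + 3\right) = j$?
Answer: $- \frac{13}{6} + 31 \sqrt{1 + 3 \sqrt{6}} \approx 87.404$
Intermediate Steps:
$b{\left(j,s \right)} = -3 + \frac{j}{6}$
$l{\left(g \right)} = 3 \sqrt{g}$
$C{\left(h \right)} = \sqrt{1 + 3 \sqrt{6}}$ ($C{\left(h \right)} = \sqrt{3 \sqrt{6} + 1} = \sqrt{1 + 3 \sqrt{6}}$)
$b{\left(5,5 \right)} + w C{\left(7 \right)} = \left(-3 + \frac{1}{6} \cdot 5\right) + 31 \sqrt{1 + 3 \sqrt{6}} = \left(-3 + \frac{5}{6}\right) + 31 \sqrt{1 + 3 \sqrt{6}} = - \frac{13}{6} + 31 \sqrt{1 + 3 \sqrt{6}}$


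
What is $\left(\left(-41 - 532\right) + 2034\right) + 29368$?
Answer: $30829$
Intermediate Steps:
$\left(\left(-41 - 532\right) + 2034\right) + 29368 = \left(-573 + 2034\right) + 29368 = 1461 + 29368 = 30829$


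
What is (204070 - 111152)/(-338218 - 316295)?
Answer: -92918/654513 ≈ -0.14197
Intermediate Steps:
(204070 - 111152)/(-338218 - 316295) = 92918/(-654513) = 92918*(-1/654513) = -92918/654513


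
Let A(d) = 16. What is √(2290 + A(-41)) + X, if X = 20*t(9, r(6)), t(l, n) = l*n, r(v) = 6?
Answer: 1080 + √2306 ≈ 1128.0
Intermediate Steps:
X = 1080 (X = 20*(9*6) = 20*54 = 1080)
√(2290 + A(-41)) + X = √(2290 + 16) + 1080 = √2306 + 1080 = 1080 + √2306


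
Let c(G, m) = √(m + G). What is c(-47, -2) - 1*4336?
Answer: -4336 + 7*I ≈ -4336.0 + 7.0*I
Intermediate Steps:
c(G, m) = √(G + m)
c(-47, -2) - 1*4336 = √(-47 - 2) - 1*4336 = √(-49) - 4336 = 7*I - 4336 = -4336 + 7*I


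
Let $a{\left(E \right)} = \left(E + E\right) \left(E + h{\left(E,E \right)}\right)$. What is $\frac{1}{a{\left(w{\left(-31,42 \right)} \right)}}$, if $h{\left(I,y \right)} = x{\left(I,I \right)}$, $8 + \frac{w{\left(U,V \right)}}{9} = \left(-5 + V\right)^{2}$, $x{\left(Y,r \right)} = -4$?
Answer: $\frac{1}{299978010} \approx 3.3336 \cdot 10^{-9}$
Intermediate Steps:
$w{\left(U,V \right)} = -72 + 9 \left(-5 + V\right)^{2}$
$h{\left(I,y \right)} = -4$
$a{\left(E \right)} = 2 E \left(-4 + E\right)$ ($a{\left(E \right)} = \left(E + E\right) \left(E - 4\right) = 2 E \left(-4 + E\right)$)
$\frac{1}{a{\left(w{\left(-31,42 \right)} \right)}} = \frac{1}{2 \left(-72 + 9 \left(-5 + 42\right)^{2}\right) \left(-4 - \left(72 - 9 \left(-5 + 42\right)^{2}\right)\right)} = \frac{1}{2 \left(-72 + 9 \cdot 37^{2}\right) \left(-4 - \left(72 - 9 \cdot 37^{2}\right)\right)} = \frac{1}{2 \left(-72 + 9 \cdot 1369\right) \left(-4 + \left(-72 + 9 \cdot 1369\right)\right)} = \frac{1}{2 \left(-72 + 12321\right) \left(-4 + \left(-72 + 12321\right)\right)} = \frac{1}{2 \cdot 12249 \left(-4 + 12249\right)} = \frac{1}{2 \cdot 12249 \cdot 12245} = \frac{1}{299978010}$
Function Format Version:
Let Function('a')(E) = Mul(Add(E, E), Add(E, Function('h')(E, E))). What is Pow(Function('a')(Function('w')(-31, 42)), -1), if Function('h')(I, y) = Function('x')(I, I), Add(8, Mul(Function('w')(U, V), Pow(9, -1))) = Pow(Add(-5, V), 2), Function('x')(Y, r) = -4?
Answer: Rational(1, 299978010) ≈ 3.3336e-9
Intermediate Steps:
Function('w')(U, V) = Add(-72, Mul(9, Pow(Add(-5, V), 2)))
Function('h')(I, y) = -4
Function('a')(E) = Mul(2, E, Add(-4, E)) (Function('a')(E) = Mul(Add(E, E), Add(E, -4)) = Mul(Mul(2, E), Add(-4, E)) = Mul(2, E, Add(-4, E)))
Pow(Function('a')(Function('w')(-31, 42)), -1) = Pow(Mul(2, Add(-72, Mul(9, Pow(Add(-5, 42), 2))), Add(-4, Add(-72, Mul(9, Pow(Add(-5, 42), 2))))), -1) = Pow(Mul(2, Add(-72, Mul(9, Pow(37, 2))), Add(-4, Add(-72, Mul(9, Pow(37, 2))))), -1) = Pow(Mul(2, Add(-72, Mul(9, 1369)), Add(-4, Add(-72, Mul(9, 1369)))), -1) = Pow(Mul(2, Add(-72, 12321), Add(-4, Add(-72, 12321))), -1) = Pow(Mul(2, 12249, Add(-4, 12249)), -1) = Pow(Mul(2, 12249, 12245), -1) = Pow(299978010, -1) = Rational(1, 299978010)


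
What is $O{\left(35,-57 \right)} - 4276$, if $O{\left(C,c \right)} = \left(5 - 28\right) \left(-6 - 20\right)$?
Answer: $-3678$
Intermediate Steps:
$O{\left(C,c \right)} = 598$ ($O{\left(C,c \right)} = \left(-23\right) \left(-26\right) = 598$)
$O{\left(35,-57 \right)} - 4276 = 598 - 4276 = -3678$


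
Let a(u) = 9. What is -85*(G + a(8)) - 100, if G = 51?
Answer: -5200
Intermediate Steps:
-85*(G + a(8)) - 100 = -85*(51 + 9) - 100 = -85*60 - 100 = -5100 - 100 = -5200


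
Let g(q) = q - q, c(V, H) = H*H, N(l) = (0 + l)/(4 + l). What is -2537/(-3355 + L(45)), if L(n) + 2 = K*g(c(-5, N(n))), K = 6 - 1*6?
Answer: 2537/3357 ≈ 0.75573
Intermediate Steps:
N(l) = l/(4 + l)
c(V, H) = H²
g(q) = 0
K = 0 (K = 6 - 6 = 0)
L(n) = -2 (L(n) = -2 + 0*0 = -2 + 0 = -2)
-2537/(-3355 + L(45)) = -2537/(-3355 - 2) = -2537/(-3357) = -2537*(-1/3357) = 2537/3357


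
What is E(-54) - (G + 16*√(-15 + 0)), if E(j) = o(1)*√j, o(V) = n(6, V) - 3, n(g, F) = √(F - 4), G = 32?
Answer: -32 - 16*I*√15 - 3*I*√6*(3 - I*√3) ≈ -44.728 - 84.013*I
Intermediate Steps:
n(g, F) = √(-4 + F)
o(V) = -3 + √(-4 + V) (o(V) = √(-4 + V) - 3 = -3 + √(-4 + V))
E(j) = √j*(-3 + I*√3) (E(j) = (-3 + √(-4 + 1))*√j = (-3 + √(-3))*√j = (-3 + I*√3)*√j = √j*(-3 + I*√3))
E(-54) - (G + 16*√(-15 + 0)) = √(-54)*(-3 + I*√3) - (32 + 16*√(-15 + 0)) = (3*I*√6)*(-3 + I*√3) - (32 + 16*√(-15)) = 3*I*√6*(-3 + I*√3) - (32 + 16*(I*√15)) = 3*I*√6*(-3 + I*√3) - (32 + 16*I*√15) = 3*I*√6*(-3 + I*√3) + (-32 - 16*I*√15) = -32 - 16*I*√15 + 3*I*√6*(-3 + I*√3)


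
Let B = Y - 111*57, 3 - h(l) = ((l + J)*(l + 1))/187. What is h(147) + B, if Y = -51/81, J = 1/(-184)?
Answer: -87996499/13662 ≈ -6441.0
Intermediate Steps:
J = -1/184 ≈ -0.0054348
h(l) = 3 - (1 + l)*(-1/184 + l)/187 (h(l) = 3 - (l - 1/184)*(l + 1)/187 = 3 - (-1/184 + l)*(1 + l)/187 = 3 - (1 + l)*(-1/184 + l)/187)
Y = -17/27 (Y = -51*1/81 = -17/27 ≈ -0.62963)
B = -170846/27 (B = -17/27 - 111*57 = -17/27 - 6327 = -170846/27 ≈ -6327.6)
h(147) + B = (103225/34408 - 183/34408*147 - 1/187*147²) - 170846/27 = (103225/34408 - 26901/34408 - 1/187*21609) - 170846/27 = (103225/34408 - 26901/34408 - 21609/187) - 170846/27 = -57349/506 - 170846/27 = -87996499/13662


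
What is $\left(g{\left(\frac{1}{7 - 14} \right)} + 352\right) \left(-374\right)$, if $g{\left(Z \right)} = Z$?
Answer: $- \frac{921162}{7} \approx -1.3159 \cdot 10^{5}$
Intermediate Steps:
$\left(g{\left(\frac{1}{7 - 14} \right)} + 352\right) \left(-374\right) = \left(\frac{1}{7 - 14} + 352\right) \left(-374\right) = \left(\frac{1}{-7} + 352\right) \left(-374\right) = \left(- \frac{1}{7} + 352\right) \left(-374\right) = \frac{2463}{7} \left(-374\right) = - \frac{921162}{7}$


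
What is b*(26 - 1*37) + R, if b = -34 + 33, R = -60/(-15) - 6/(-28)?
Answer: 213/14 ≈ 15.214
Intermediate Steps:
R = 59/14 (R = -60*(-1/15) - 6*(-1/28) = 4 + 3/14 = 59/14 ≈ 4.2143)
b = -1
b*(26 - 1*37) + R = -(26 - 1*37) + 59/14 = -(26 - 37) + 59/14 = -1*(-11) + 59/14 = 11 + 59/14 = 213/14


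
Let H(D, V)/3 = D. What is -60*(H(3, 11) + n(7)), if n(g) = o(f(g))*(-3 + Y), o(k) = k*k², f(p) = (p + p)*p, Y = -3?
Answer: 338828580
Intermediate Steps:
f(p) = 2*p² (f(p) = (2*p)*p = 2*p²)
o(k) = k³
H(D, V) = 3*D
n(g) = -48*g⁶ (n(g) = (2*g²)³*(-3 - 3) = (8*g⁶)*(-6) = -48*g⁶)
-60*(H(3, 11) + n(7)) = -60*(3*3 - 48*7⁶) = -60*(9 - 48*117649) = -60*(9 - 5647152) = -60*(-5647143) = 338828580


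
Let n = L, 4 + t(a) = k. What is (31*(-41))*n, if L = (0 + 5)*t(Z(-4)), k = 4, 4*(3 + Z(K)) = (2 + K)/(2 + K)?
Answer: 0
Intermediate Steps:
Z(K) = -11/4 (Z(K) = -3 + ((2 + K)/(2 + K))/4 = -3 + (1/4)*1 = -3 + 1/4 = -11/4)
t(a) = 0 (t(a) = -4 + 4 = 0)
L = 0 (L = (0 + 5)*0 = 5*0 = 0)
n = 0
(31*(-41))*n = (31*(-41))*0 = -1271*0 = 0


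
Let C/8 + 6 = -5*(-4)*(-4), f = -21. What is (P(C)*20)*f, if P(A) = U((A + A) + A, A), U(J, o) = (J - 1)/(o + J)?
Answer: -216825/688 ≈ -315.15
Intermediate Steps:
C = -688 (C = -48 + 8*(-5*(-4)*(-4)) = -48 + 8*(20*(-4)) = -48 + 8*(-80) = -48 - 640 = -688)
U(J, o) = (-1 + J)/(J + o)
P(A) = (-1 + 3*A)/(4*A) (P(A) = (-1 + ((A + A) + A))/(((A + A) + A) + A) = (-1 + (2*A + A))/((2*A + A) + A) = (-1 + 3*A)/(3*A + A) = (-1 + 3*A)/((4*A)) = (1/(4*A))*(-1 + 3*A) = (-1 + 3*A)/(4*A))
(P(C)*20)*f = (((¼)*(-1 + 3*(-688))/(-688))*20)*(-21) = (((¼)*(-1/688)*(-1 - 2064))*20)*(-21) = (((¼)*(-1/688)*(-2065))*20)*(-21) = ((2065/2752)*20)*(-21) = (10325/688)*(-21) = -216825/688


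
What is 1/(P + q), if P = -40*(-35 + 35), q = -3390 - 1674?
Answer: -1/5064 ≈ -0.00019747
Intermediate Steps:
q = -5064
P = 0 (P = -40*0 = 0)
1/(P + q) = 1/(0 - 5064) = 1/(-5064) = -1/5064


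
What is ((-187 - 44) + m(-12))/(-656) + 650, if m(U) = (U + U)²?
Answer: 426055/656 ≈ 649.47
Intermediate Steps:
m(U) = 4*U² (m(U) = (2*U)² = 4*U²)
((-187 - 44) + m(-12))/(-656) + 650 = ((-187 - 44) + 4*(-12)²)/(-656) + 650 = (-231 + 4*144)*(-1/656) + 650 = (-231 + 576)*(-1/656) + 650 = 345*(-1/656) + 650 = -345/656 + 650 = 426055/656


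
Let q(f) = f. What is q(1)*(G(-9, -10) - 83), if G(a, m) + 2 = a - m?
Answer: -84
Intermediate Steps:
G(a, m) = -2 + a - m (G(a, m) = -2 + (a - m) = -2 + a - m)
q(1)*(G(-9, -10) - 83) = 1*((-2 - 9 - 1*(-10)) - 83) = 1*((-2 - 9 + 10) - 83) = 1*(-1 - 83) = 1*(-84) = -84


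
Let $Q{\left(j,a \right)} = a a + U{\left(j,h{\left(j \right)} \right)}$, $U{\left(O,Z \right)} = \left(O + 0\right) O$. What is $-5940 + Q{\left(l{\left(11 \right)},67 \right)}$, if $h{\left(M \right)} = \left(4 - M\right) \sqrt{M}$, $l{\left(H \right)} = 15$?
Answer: $-1226$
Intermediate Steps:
$h{\left(M \right)} = \sqrt{M} \left(4 - M\right)$
$U{\left(O,Z \right)} = O^{2}$ ($U{\left(O,Z \right)} = O O = O^{2}$)
$Q{\left(j,a \right)} = a^{2} + j^{2}$ ($Q{\left(j,a \right)} = a a + j^{2} = a^{2} + j^{2}$)
$-5940 + Q{\left(l{\left(11 \right)},67 \right)} = -5940 + \left(67^{2} + 15^{2}\right) = -5940 + \left(4489 + 225\right) = -5940 + 4714 = -1226$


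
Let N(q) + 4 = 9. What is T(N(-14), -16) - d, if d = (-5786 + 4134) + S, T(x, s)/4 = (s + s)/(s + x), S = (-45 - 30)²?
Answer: -43575/11 ≈ -3961.4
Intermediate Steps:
N(q) = 5 (N(q) = -4 + 9 = 5)
S = 5625 (S = (-75)² = 5625)
T(x, s) = 8*s/(s + x) (T(x, s) = 4*((s + s)/(s + x)) = 4*((2*s)/(s + x)) = 4*(2*s/(s + x)) = 8*s/(s + x))
d = 3973 (d = (-5786 + 4134) + 5625 = -1652 + 5625 = 3973)
T(N(-14), -16) - d = 8*(-16)/(-16 + 5) - 1*3973 = 8*(-16)/(-11) - 3973 = 8*(-16)*(-1/11) - 3973 = 128/11 - 3973 = -43575/11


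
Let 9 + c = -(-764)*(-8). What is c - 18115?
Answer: -24236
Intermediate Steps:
c = -6121 (c = -9 - (-764)*(-8) = -9 - 382*16 = -9 - 6112 = -6121)
c - 18115 = -6121 - 18115 = -24236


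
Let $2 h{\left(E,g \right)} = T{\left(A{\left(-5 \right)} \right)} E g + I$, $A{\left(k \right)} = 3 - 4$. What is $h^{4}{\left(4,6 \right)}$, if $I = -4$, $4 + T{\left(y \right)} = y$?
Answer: $14776336$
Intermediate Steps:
$A{\left(k \right)} = -1$ ($A{\left(k \right)} = 3 - 4 = -1$)
$T{\left(y \right)} = -4 + y$
$h{\left(E,g \right)} = -2 - \frac{5 E g}{2}$ ($h{\left(E,g \right)} = \frac{\left(-4 - 1\right) E g - 4}{2} = \frac{- 5 E g - 4}{2} = \frac{-4 - 5 E g}{2} = -2 - \frac{5 E g}{2}$)
$h^{4}{\left(4,6 \right)} = \left(-2 - 10 \cdot 6\right)^{4} = \left(-2 - 60\right)^{4} = \left(-62\right)^{4} = 14776336$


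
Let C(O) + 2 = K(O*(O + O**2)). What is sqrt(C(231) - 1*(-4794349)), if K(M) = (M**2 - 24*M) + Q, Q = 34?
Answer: 3*sqrt(17028663029093) ≈ 1.2380e+7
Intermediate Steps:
K(M) = 34 + M**2 - 24*M (K(M) = (M**2 - 24*M) + 34 = 34 + M**2 - 24*M)
C(O) = 32 + O**2*(O + O**2)**2 - 24*O*(O + O**2) (C(O) = -2 + (34 + (O*(O + O**2))**2 - 24*O*(O + O**2)) = -2 + (34 + O**2*(O + O**2)**2 - 24*O*(O + O**2)) = 32 + O**2*(O + O**2)**2 - 24*O*(O + O**2))
sqrt(C(231) - 1*(-4794349)) = sqrt((32 + 231**4*(1 + 231)**2 - 24*231**2*(1 + 231)) - 1*(-4794349)) = sqrt((32 + 2847396321*232**2 - 24*53361*232) + 4794349) = sqrt((32 + 2847396321*53824 - 297114048) + 4794349) = sqrt((32 + 153258259581504 - 297114048) + 4794349) = sqrt(153257962467488 + 4794349) = sqrt(153257967261837) = 3*sqrt(17028663029093)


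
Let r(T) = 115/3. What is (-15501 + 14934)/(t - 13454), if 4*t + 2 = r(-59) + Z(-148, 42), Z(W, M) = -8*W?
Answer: 972/22541 ≈ 0.043121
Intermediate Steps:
r(T) = 115/3 (r(T) = 115*(⅓) = 115/3)
t = 3661/12 (t = -½ + (115/3 - 8*(-148))/4 = -½ + (115/3 + 1184)/4 = -½ + (¼)*(3667/3) = -½ + 3667/12 = 3661/12 ≈ 305.08)
(-15501 + 14934)/(t - 13454) = (-15501 + 14934)/(3661/12 - 13454) = -567/(-157787/12) = -567*(-12/157787) = 972/22541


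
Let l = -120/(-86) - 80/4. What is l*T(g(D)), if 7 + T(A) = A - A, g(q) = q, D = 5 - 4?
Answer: 5600/43 ≈ 130.23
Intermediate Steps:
l = -800/43 (l = -120*(-1/86) - 80*1/4 = 60/43 - 20 = -800/43 ≈ -18.605)
D = 1
T(A) = -7 (T(A) = -7 + (A - A) = -7 + 0 = -7)
l*T(g(D)) = -800/43*(-7) = 5600/43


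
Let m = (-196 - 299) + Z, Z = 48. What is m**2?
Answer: 199809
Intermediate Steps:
m = -447 (m = (-196 - 299) + 48 = -495 + 48 = -447)
m**2 = (-447)**2 = 199809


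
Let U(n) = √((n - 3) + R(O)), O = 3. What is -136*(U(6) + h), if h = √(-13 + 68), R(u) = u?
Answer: -136*√6 - 136*√55 ≈ -1341.7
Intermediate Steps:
h = √55 ≈ 7.4162
U(n) = √n (U(n) = √((n - 3) + 3) = √((-3 + n) + 3) = √n)
-136*(U(6) + h) = -136*(√6 + √55) = -136*√6 - 136*√55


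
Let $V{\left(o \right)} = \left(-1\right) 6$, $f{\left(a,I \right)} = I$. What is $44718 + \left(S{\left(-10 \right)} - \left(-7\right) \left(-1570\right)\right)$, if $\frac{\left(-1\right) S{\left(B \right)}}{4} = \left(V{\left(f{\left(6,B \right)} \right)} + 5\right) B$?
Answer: $33688$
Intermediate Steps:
$V{\left(o \right)} = -6$
$S{\left(B \right)} = 4 B$ ($S{\left(B \right)} = - 4 \left(-6 + 5\right) B = - 4 \left(- B\right) = 4 B$)
$44718 + \left(S{\left(-10 \right)} - \left(-7\right) \left(-1570\right)\right) = 44718 + \left(4 \left(-10\right) - \left(-7\right) \left(-1570\right)\right) = 44718 - 11030 = 33688$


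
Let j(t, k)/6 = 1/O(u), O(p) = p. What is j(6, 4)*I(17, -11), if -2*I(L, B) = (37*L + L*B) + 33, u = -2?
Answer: 1425/2 ≈ 712.50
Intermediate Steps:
j(t, k) = -3 (j(t, k) = 6/(-2) = 6*(-½) = -3)
I(L, B) = -33/2 - 37*L/2 - B*L/2 (I(L, B) = -((37*L + L*B) + 33)/2 = -((37*L + B*L) + 33)/2 = -(33 + 37*L + B*L)/2 = -33/2 - 37*L/2 - B*L/2)
j(6, 4)*I(17, -11) = -3*(-33/2 - 37/2*17 - ½*(-11)*17) = -3*(-33/2 - 629/2 + 187/2) = -3*(-475/2) = 1425/2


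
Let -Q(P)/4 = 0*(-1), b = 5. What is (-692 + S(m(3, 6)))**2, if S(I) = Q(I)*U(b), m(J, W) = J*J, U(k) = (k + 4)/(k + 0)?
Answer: 478864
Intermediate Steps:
Q(P) = 0 (Q(P) = -0*(-1) = -4*0 = 0)
U(k) = (4 + k)/k
m(J, W) = J**2
S(I) = 0 (S(I) = 0*((4 + 5)/5) = 0*((1/5)*9) = 0*(9/5) = 0)
(-692 + S(m(3, 6)))**2 = (-692 + 0)**2 = (-692)**2 = 478864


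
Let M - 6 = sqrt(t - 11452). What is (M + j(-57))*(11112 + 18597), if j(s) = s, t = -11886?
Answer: -1515159 + 29709*I*sqrt(23338) ≈ -1.5152e+6 + 4.5386e+6*I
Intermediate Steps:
M = 6 + I*sqrt(23338) (M = 6 + sqrt(-11886 - 11452) = 6 + sqrt(-23338) = 6 + I*sqrt(23338) ≈ 6.0 + 152.77*I)
(M + j(-57))*(11112 + 18597) = ((6 + I*sqrt(23338)) - 57)*(11112 + 18597) = (-51 + I*sqrt(23338))*29709 = -1515159 + 29709*I*sqrt(23338)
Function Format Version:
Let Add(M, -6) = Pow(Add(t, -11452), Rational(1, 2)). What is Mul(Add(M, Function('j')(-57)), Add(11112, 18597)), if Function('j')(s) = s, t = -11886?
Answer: Add(-1515159, Mul(29709, I, Pow(23338, Rational(1, 2)))) ≈ Add(-1.5152e+6, Mul(4.5386e+6, I))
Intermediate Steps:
M = Add(6, Mul(I, Pow(23338, Rational(1, 2)))) (M = Add(6, Pow(Add(-11886, -11452), Rational(1, 2))) = Add(6, Pow(-23338, Rational(1, 2))) = Add(6, Mul(I, Pow(23338, Rational(1, 2)))) ≈ Add(6.0000, Mul(152.77, I)))
Mul(Add(M, Function('j')(-57)), Add(11112, 18597)) = Mul(Add(Add(6, Mul(I, Pow(23338, Rational(1, 2)))), -57), Add(11112, 18597)) = Mul(Add(-51, Mul(I, Pow(23338, Rational(1, 2)))), 29709) = Add(-1515159, Mul(29709, I, Pow(23338, Rational(1, 2))))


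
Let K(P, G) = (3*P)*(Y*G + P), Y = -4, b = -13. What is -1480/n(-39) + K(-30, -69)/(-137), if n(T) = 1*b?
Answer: 490580/1781 ≈ 275.45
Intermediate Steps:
n(T) = -13 (n(T) = 1*(-13) = -13)
K(P, G) = 3*P*(P - 4*G) (K(P, G) = (3*P)*(-4*G + P) = (3*P)*(P - 4*G) = 3*P*(P - 4*G))
-1480/n(-39) + K(-30, -69)/(-137) = -1480/(-13) + (3*(-30)*(-30 - 4*(-69)))/(-137) = -1480*(-1/13) + (3*(-30)*(-30 + 276))*(-1/137) = 1480/13 + (3*(-30)*246)*(-1/137) = 1480/13 - 22140*(-1/137) = 1480/13 + 22140/137 = 490580/1781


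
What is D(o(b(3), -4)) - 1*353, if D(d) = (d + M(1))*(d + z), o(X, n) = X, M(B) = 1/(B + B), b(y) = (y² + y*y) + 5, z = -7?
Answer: 23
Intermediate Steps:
b(y) = 5 + 2*y² (b(y) = (y² + y²) + 5 = 2*y² + 5 = 5 + 2*y²)
M(B) = 1/(2*B)
D(d) = (½ + d)*(-7 + d) (D(d) = (d + (½)/1)*(d - 7) = (d + (½)*1)*(-7 + d) = (d + ½)*(-7 + d) = (½ + d)*(-7 + d))
D(o(b(3), -4)) - 1*353 = (-7/2 + (5 + 2*3²)² - 13*(5 + 2*3²)/2) - 1*353 = (-7/2 + (5 + 2*9)² - 13*(5 + 2*9)/2) - 353 = (-7/2 + (5 + 18)² - 13*(5 + 18)/2) - 353 = (-7/2 + 23² - 13/2*23) - 353 = (-7/2 + 529 - 299/2) - 353 = 376 - 353 = 23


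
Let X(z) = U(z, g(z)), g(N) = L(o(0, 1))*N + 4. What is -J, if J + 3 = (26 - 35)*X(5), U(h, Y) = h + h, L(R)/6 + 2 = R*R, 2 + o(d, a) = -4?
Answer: 93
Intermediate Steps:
o(d, a) = -6 (o(d, a) = -2 - 4 = -6)
L(R) = -12 + 6*R² (L(R) = -12 + 6*(R*R) = -12 + 6*R²)
g(N) = 4 + 204*N (g(N) = (-12 + 6*(-6)²)*N + 4 = (-12 + 6*36)*N + 4 = (-12 + 216)*N + 4 = 204*N + 4 = 4 + 204*N)
U(h, Y) = 2*h
X(z) = 2*z
J = -93 (J = -3 + (26 - 35)*(2*5) = -3 - 9*10 = -3 - 90 = -93)
-J = -1*(-93) = 93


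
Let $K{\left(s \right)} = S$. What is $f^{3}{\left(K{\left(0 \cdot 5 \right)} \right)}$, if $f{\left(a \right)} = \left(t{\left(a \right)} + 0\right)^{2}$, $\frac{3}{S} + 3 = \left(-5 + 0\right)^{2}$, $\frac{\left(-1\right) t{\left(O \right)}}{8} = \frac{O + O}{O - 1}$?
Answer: $\frac{12230590464}{47045881} \approx 259.97$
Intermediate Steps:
$t{\left(O \right)} = - \frac{16 O}{-1 + O}$ ($t{\left(O \right)} = - 8 \frac{O + O}{O - 1} = - 8 \frac{2 O}{-1 + O} = - \frac{16 O}{-1 + O}$)
$S = \frac{3}{22}$ ($S = \frac{3}{-3 + \left(-5 + 0\right)^{2}} = \frac{3}{-3 + \left(-5\right)^{2}} = \frac{3}{-3 + 25} = \frac{3}{22} \approx 0.13636$)
$K{\left(s \right)} = \frac{3}{22}$
$f{\left(a \right)} = \frac{256 a^{2}}{\left(-1 + a\right)^{2}}$ ($f{\left(a \right)} = \left(- \frac{16 a}{-1 + a} + 0\right)^{2} = \left(- \frac{16 a}{-1 + a}\right)^{2} = \frac{256 a^{2}}{\left(-1 + a\right)^{2}}$)
$f^{3}{\left(K{\left(0 \cdot 5 \right)} \right)} = \left(\frac{256 \left(\frac{3}{22}\right)^{2}}{\left(-1 + \frac{3}{22}\right)^{2}}\right)^{3} = \left(256 \cdot \frac{9}{484} \frac{1}{\frac{361}{484}}\right)^{3} = \left(256 \cdot \frac{9}{484} \cdot \frac{484}{361}\right)^{3} = \left(\frac{2304}{361}\right)^{3} = \frac{12230590464}{47045881}$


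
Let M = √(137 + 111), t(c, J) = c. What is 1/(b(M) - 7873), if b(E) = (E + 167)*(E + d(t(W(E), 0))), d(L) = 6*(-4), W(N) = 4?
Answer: -11633/130255337 - 286*√62/130255337 ≈ -0.00010660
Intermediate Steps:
d(L) = -24
M = 2*√62 (M = √248 = 2*√62 ≈ 15.748)
b(E) = (-24 + E)*(167 + E) (b(E) = (E + 167)*(E - 24) = (167 + E)*(-24 + E) = (-24 + E)*(167 + E))
1/(b(M) - 7873) = 1/((-4008 + (2*√62)² + 143*(2*√62)) - 7873) = 1/((-4008 + 248 + 286*√62) - 7873) = 1/((-3760 + 286*√62) - 7873) = 1/(-11633 + 286*√62)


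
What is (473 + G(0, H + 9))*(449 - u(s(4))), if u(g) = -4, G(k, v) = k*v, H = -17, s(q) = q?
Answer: 214269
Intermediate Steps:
(473 + G(0, H + 9))*(449 - u(s(4))) = (473 + 0*(-17 + 9))*(449 - 1*(-4)) = (473 + 0*(-8))*(449 + 4) = (473 + 0)*453 = 473*453 = 214269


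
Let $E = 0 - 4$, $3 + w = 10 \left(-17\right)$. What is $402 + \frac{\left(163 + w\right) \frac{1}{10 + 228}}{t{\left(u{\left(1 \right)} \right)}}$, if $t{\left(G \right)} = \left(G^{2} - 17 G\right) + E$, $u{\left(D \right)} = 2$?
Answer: $\frac{1626497}{4046} \approx 402.0$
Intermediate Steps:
$w = -173$ ($w = -3 + 10 \left(-17\right) = -3 - 170 = -173$)
$E = -4$ ($E = 0 - 4 = -4$)
$t{\left(G \right)} = -4 + G^{2} - 17 G$ ($t{\left(G \right)} = \left(G^{2} - 17 G\right) - 4 = -4 + G^{2} - 17 G$)
$402 + \frac{\left(163 + w\right) \frac{1}{10 + 228}}{t{\left(u{\left(1 \right)} \right)}} = 402 + \frac{\left(163 - 173\right) \frac{1}{10 + 228}}{-4 + 2^{2} - 34} = 402 + \frac{\left(-10\right) \frac{1}{238}}{-4 + 4 - 34} = 402 + \frac{\left(-10\right) \frac{1}{238}}{-34} = 402 - - \frac{5}{4046} = 402 + \frac{5}{4046} = \frac{1626497}{4046}$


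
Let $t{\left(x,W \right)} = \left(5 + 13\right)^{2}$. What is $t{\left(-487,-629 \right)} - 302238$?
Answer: $-301914$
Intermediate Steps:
$t{\left(x,W \right)} = 324$ ($t{\left(x,W \right)} = 18^{2} = 324$)
$t{\left(-487,-629 \right)} - 302238 = 324 - 302238 = -301914$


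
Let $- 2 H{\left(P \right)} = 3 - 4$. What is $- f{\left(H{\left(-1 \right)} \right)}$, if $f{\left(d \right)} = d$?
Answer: $- \frac{1}{2} \approx -0.5$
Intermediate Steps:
$H{\left(P \right)} = \frac{1}{2}$ ($H{\left(P \right)} = - \frac{3 - 4}{2} = \left(- \frac{1}{2}\right) \left(-1\right) = \frac{1}{2}$)
$- f{\left(H{\left(-1 \right)} \right)} = \left(-1\right) \frac{1}{2} = - \frac{1}{2}$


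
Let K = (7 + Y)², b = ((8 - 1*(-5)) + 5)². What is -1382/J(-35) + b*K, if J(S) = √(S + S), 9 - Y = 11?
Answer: 8100 + 691*I*√70/35 ≈ 8100.0 + 165.18*I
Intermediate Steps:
Y = -2 (Y = 9 - 1*11 = 9 - 11 = -2)
J(S) = √2*√S (J(S) = √(2*S) = √2*√S)
b = 324 (b = ((8 + 5) + 5)² = (13 + 5)² = 18² = 324)
K = 25 (K = (7 - 2)² = 5² = 25)
-1382/J(-35) + b*K = -1382*(-I*√70/70) + 324*25 = -1382*(-I*√70/70) + 8100 = -(-691)*I*√70/35 + 8100 = 691*I*√70/35 + 8100 = 8100 + 691*I*√70/35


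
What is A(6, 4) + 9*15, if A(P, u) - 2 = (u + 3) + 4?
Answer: 148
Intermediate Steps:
A(P, u) = 9 + u (A(P, u) = 2 + ((u + 3) + 4) = 2 + ((3 + u) + 4) = 2 + (7 + u) = 9 + u)
A(6, 4) + 9*15 = (9 + 4) + 9*15 = 13 + 135 = 148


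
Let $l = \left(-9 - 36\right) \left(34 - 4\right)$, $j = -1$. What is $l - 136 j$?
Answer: $-1214$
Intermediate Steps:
$l = -1350$ ($l = \left(-45\right) 30 = -1350$)
$l - 136 j = -1350 - -136 = -1350 + 136 = -1214$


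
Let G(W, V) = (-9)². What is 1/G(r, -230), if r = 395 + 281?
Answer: 1/81 ≈ 0.012346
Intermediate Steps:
r = 676
G(W, V) = 81
1/G(r, -230) = 1/81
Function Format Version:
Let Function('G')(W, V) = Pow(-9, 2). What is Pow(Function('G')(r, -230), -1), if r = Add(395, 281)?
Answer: Rational(1, 81) ≈ 0.012346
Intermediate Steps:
r = 676
Function('G')(W, V) = 81
Pow(Function('G')(r, -230), -1) = Pow(81, -1) = Rational(1, 81)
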